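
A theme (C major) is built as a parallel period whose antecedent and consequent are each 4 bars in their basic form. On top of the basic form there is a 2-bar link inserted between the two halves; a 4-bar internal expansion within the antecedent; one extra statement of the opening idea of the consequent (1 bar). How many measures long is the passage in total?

15 measures

Basic parallel period: 4 + 4 = 8 bars.
8 (basic form) + 2 (link) + 4 (internal expansion) + 1 (extra statement) = 15.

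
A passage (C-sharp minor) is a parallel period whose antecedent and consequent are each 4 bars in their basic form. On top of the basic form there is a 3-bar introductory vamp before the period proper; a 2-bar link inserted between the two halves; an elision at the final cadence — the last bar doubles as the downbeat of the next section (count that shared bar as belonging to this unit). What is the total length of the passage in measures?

Basic parallel period: 4 + 4 = 8 bars.
8 (basic form) + 3 (introduction) + 2 (link) = 13.
The elision shares a bar with the next section but does not change this unit's count.

13 measures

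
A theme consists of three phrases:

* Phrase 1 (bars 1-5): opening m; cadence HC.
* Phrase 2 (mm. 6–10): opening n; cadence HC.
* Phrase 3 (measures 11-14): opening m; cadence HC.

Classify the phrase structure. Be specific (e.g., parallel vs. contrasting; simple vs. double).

The final phrase closes with a half cadence, which is not stronger than the preceding half cadence; the 3 phrases lack an overall antecedent–consequent design and so form a phrase group.

phrase group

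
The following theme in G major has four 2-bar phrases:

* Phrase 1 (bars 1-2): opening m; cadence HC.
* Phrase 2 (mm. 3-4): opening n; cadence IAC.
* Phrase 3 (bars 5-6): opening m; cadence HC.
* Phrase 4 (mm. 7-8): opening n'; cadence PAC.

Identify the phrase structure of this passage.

Four phrases in two halves: the first half (mm. 1-4) ends with an imperfect authentic cadence, the second (measures 5–8) with a perfect authentic cadence — a large antecedent–consequent pair, i.e. a double period.
Phrase 3 begins with the same material as phrase 1, making it parallel.

parallel double period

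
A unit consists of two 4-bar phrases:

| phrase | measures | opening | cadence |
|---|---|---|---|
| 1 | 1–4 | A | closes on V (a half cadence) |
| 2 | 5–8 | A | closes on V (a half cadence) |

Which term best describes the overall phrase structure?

Both phrases have the same opening (A) and the same cadence (half cadence): the second is a restatement, not a consequent, so this is a repeated phrase rather than a period.

repeated phrase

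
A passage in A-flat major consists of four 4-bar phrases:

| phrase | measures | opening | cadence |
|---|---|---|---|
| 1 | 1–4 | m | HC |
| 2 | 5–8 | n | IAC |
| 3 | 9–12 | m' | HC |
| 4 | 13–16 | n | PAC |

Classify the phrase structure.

parallel double period

Four phrases in two halves: the first half (mm. 1–8) ends with an imperfect authentic cadence, the second (bars 9–16) with a perfect authentic cadence — a large antecedent–consequent pair, i.e. a double period.
Phrase 3 begins with the same material as phrase 1, making it parallel.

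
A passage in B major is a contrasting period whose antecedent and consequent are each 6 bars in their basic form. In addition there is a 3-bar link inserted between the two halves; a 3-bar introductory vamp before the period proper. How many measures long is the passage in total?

Basic contrasting period: 6 + 6 = 12 bars.
12 (basic form) + 3 (link) + 3 (introduction) = 18.

18 measures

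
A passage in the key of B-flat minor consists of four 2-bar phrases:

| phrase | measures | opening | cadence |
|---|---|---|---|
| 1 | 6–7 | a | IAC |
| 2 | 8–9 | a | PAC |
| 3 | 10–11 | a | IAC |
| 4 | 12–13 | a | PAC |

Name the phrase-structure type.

repeated period

The cadence pattern IAC–PAC–IAC–PAC is weak–strong twice, and phrases 3–4 restate phrases 1–2: a period heard twice, not a double period (which would end weakly at phrase 2).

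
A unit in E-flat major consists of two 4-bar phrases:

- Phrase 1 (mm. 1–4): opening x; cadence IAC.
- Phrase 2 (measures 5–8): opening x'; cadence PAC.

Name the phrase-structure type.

parallel period

Phrase 1 ends with an imperfect authentic cadence (weaker) and phrase 2 with a perfect authentic cadence (stronger): antecedent + consequent = a period.
The two phrases open with the same material (x / x'), so the period is parallel.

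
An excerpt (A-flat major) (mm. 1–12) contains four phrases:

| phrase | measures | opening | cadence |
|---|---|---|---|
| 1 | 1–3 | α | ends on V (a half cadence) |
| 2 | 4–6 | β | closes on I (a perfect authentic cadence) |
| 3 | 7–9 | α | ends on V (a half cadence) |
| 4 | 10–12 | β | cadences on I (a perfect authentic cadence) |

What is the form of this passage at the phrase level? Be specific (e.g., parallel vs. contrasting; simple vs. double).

The cadence pattern HC–PAC–HC–PAC is weak–strong twice, and phrases 3–4 restate phrases 1–2: a period heard twice, not a double period (which would end weakly at phrase 2).

repeated period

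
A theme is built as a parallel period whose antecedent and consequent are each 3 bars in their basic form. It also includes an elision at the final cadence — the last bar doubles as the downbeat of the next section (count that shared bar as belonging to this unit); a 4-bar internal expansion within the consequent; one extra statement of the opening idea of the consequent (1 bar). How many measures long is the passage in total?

Basic parallel period: 3 + 3 = 6 bars.
6 (basic form) + 4 (internal expansion) + 1 (extra statement) = 11.
The elision shares a bar with the next section but does not change this unit's count.

11 measures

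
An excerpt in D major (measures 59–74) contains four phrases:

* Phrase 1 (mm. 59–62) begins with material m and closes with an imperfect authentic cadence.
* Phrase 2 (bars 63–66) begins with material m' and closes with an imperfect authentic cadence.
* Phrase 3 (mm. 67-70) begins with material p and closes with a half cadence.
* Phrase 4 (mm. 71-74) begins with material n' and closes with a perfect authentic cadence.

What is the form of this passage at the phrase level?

Four phrases in two halves: the first half (mm. 59–66) ends with an imperfect authentic cadence, the second (mm. 67-74) with a perfect authentic cadence — a large antecedent–consequent pair, i.e. a double period.
Phrase 3 begins with different material from phrase 1, making it contrasting.

contrasting double period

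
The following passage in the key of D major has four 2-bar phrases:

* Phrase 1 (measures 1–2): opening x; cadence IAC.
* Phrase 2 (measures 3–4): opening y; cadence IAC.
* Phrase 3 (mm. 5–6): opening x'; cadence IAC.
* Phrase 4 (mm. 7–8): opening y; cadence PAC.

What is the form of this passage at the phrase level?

parallel double period

Four phrases in two halves: the first half (mm. 1-4) ends with an imperfect authentic cadence, the second (bars 5-8) with a perfect authentic cadence — a large antecedent–consequent pair, i.e. a double period.
Phrase 3 begins with the same material as phrase 1, making it parallel.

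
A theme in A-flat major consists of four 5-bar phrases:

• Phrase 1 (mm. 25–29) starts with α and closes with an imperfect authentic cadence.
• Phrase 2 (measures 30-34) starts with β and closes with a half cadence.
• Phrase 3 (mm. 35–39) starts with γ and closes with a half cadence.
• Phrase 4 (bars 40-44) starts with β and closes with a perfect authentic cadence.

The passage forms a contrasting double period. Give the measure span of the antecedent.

In a double period the first pair of phrases (ending half cadence) is the large antecedent and the second pair (ending perfect authentic cadence) is the large consequent; the antecedent is measures 25–34.

measures 25–34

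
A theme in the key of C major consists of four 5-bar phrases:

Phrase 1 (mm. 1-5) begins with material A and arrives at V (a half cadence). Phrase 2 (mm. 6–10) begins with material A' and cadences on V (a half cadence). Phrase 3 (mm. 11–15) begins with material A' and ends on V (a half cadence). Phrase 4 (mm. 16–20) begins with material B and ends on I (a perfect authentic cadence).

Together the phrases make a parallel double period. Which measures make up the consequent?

measures 11–20

In a double period the first pair of phrases (ending half cadence) is the large antecedent and the second pair (ending perfect authentic cadence) is the large consequent; the consequent is measures 11–20.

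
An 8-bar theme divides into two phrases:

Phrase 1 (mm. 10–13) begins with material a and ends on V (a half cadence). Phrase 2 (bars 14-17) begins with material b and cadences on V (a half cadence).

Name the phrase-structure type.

The second phrase closes with a half cadence, which is not stronger than the first phrase's half cadence; without a weak→strong cadential pair there is no antecedent–consequent relationship, so this is a phrase group rather than a period.

phrase group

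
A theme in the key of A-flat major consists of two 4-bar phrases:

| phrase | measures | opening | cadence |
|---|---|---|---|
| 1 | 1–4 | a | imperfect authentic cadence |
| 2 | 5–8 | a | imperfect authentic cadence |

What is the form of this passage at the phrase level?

repeated phrase

Both phrases have the same opening (a) and the same cadence (imperfect authentic cadence): the second is a restatement, not a consequent, so this is a repeated phrase rather than a period.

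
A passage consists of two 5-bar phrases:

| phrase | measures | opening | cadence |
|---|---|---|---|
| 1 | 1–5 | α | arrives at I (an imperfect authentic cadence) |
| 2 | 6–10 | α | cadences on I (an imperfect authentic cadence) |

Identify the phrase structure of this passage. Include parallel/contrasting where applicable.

Both phrases have the same opening (α) and the same cadence (imperfect authentic cadence): the second is a restatement, not a consequent, so this is a repeated phrase rather than a period.

repeated phrase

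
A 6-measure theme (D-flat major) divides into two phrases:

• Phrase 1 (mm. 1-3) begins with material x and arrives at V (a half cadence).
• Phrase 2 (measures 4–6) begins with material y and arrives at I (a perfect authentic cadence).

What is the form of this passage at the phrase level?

Phrase 1 ends with a half cadence (weaker) and phrase 2 with a perfect authentic cadence (stronger): antecedent + consequent = a period.
The two phrases open with different material (x / y), so the period is contrasting.

contrasting period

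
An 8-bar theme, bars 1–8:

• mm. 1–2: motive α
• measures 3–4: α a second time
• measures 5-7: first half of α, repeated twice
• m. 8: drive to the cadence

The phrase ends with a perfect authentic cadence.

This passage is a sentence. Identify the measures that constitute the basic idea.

The presentation of a sentence is the basic idea (bars 1–2) plus its repetition (mm. 3–4); the basic idea is therefore mm. 1-2.

measures 1–2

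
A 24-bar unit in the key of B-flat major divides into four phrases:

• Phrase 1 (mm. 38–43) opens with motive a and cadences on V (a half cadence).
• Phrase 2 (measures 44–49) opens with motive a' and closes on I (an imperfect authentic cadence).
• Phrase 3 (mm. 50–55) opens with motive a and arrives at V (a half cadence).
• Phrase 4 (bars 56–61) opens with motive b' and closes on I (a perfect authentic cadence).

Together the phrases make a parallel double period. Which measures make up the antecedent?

In a double period the first pair of phrases (ending imperfect authentic cadence) is the large antecedent and the second pair (ending perfect authentic cadence) is the large consequent; the antecedent is measures 38–49.

measures 38–49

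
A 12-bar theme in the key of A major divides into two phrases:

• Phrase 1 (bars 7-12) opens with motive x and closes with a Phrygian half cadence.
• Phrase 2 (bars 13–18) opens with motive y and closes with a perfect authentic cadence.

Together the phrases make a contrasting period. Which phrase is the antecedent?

The phrase ending with the weaker cadence (Phrygian half cadence) is the antecedent; the one ending more conclusively (perfect authentic cadence) is the consequent. The antecedent is phrase 1.

phrase 1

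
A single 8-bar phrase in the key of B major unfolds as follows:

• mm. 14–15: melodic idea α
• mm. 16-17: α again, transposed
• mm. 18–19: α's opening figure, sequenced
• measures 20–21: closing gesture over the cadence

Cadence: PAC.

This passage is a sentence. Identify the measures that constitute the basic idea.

The presentation of a sentence is the basic idea (mm. 14-15) plus its repetition (mm. 16–17); the basic idea is therefore mm. 14–15.

measures 14–15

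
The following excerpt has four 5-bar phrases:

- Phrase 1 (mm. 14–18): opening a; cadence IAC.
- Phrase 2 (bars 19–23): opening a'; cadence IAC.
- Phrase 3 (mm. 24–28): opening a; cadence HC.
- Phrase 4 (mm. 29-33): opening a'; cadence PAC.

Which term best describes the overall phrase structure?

parallel double period

Four phrases in two halves: the first half (measures 14-23) ends with an imperfect authentic cadence, the second (bars 24-33) with a perfect authentic cadence — a large antecedent–consequent pair, i.e. a double period.
Phrase 3 begins with the same material as phrase 1, making it parallel.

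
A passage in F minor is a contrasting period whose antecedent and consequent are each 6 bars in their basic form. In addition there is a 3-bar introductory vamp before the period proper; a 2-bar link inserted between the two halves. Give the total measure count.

17 measures

Basic contrasting period: 6 + 6 = 12 bars.
12 (basic form) + 3 (introduction) + 2 (link) = 17.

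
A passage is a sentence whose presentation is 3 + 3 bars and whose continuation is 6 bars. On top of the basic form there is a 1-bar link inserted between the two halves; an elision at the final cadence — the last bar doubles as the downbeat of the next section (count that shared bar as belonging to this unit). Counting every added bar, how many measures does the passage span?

13 measures

Basic sentence: 3 + 3 + 6 = 12 bars.
12 (basic form) + 1 (link) = 13.
The elision shares a bar with the next section but does not change this unit's count.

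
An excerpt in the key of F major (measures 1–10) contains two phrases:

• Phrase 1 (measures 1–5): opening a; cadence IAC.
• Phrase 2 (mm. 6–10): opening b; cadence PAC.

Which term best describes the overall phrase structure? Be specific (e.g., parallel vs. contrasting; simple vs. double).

Phrase 1 ends with an imperfect authentic cadence (weaker) and phrase 2 with a perfect authentic cadence (stronger): antecedent + consequent = a period.
The two phrases open with different material (a / b), so the period is contrasting.

contrasting period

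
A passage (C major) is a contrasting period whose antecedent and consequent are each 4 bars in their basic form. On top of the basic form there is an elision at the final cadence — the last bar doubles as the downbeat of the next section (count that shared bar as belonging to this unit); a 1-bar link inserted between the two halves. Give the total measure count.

9 measures

Basic contrasting period: 4 + 4 = 8 bars.
8 (basic form) + 1 (link) = 9.
The elision shares a bar with the next section but does not change this unit's count.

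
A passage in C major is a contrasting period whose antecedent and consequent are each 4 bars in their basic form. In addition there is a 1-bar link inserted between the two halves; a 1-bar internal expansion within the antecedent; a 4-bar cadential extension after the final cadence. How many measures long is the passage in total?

14 measures

Basic contrasting period: 4 + 4 = 8 bars.
8 (basic form) + 1 (link) + 1 (internal expansion) + 4 (cadential extension) = 14.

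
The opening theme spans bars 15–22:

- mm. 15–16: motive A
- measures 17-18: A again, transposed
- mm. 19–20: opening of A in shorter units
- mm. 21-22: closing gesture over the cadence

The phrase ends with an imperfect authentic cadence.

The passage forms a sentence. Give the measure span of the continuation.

measures 19–22

After the presentation (mm. 15–18), the continuation covers the fragmentation through the cadence: bars 19–22.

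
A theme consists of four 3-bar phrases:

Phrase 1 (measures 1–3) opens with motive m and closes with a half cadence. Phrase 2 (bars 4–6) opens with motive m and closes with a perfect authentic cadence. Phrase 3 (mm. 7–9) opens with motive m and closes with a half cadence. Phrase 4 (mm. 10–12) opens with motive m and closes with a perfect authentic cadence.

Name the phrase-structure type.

The cadence pattern HC–PAC–HC–PAC is weak–strong twice, and phrases 3–4 restate phrases 1–2: a period heard twice, not a double period (which would end weakly at phrase 2).

repeated period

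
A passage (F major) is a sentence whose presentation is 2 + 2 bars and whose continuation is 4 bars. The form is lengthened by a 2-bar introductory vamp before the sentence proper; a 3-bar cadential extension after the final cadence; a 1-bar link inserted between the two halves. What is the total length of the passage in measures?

Basic sentence: 2 + 2 + 4 = 8 bars.
8 (basic form) + 2 (introduction) + 3 (cadential extension) + 1 (link) = 14.

14 measures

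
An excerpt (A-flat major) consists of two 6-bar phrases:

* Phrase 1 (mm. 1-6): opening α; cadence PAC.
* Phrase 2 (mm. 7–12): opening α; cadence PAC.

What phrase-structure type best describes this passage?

repeated phrase

Both phrases have the same opening (α) and the same cadence (perfect authentic cadence): the second is a restatement, not a consequent, so this is a repeated phrase rather than a period.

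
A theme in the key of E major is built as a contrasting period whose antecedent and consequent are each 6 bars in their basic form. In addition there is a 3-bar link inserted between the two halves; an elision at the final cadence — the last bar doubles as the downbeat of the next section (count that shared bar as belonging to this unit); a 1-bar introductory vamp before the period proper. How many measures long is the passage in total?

16 measures

Basic contrasting period: 6 + 6 = 12 bars.
12 (basic form) + 3 (link) + 1 (introduction) = 16.
The elision shares a bar with the next section but does not change this unit's count.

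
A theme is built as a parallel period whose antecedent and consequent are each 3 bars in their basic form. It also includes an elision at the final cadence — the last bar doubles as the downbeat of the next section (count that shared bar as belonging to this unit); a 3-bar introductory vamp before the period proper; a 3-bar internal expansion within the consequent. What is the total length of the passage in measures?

Basic parallel period: 3 + 3 = 6 bars.
6 (basic form) + 3 (introduction) + 3 (internal expansion) = 12.
The elision shares a bar with the next section but does not change this unit's count.

12 measures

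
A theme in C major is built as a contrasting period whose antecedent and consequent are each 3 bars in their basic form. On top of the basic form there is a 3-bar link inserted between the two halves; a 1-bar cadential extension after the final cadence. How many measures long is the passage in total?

10 measures

Basic contrasting period: 3 + 3 = 6 bars.
6 (basic form) + 3 (link) + 1 (cadential extension) = 10.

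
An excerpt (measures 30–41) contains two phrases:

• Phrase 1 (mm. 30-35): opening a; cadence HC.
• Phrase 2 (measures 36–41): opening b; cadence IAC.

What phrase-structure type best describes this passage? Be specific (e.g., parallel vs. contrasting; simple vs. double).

contrasting period

Phrase 1 ends with a half cadence (weaker) and phrase 2 with an imperfect authentic cadence (stronger): antecedent + consequent = a period.
The two phrases open with different material (a / b), so the period is contrasting.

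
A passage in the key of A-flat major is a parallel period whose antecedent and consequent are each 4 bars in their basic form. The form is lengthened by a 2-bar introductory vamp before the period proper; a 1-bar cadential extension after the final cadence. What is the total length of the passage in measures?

Basic parallel period: 4 + 4 = 8 bars.
8 (basic form) + 2 (introduction) + 1 (cadential extension) = 11.

11 measures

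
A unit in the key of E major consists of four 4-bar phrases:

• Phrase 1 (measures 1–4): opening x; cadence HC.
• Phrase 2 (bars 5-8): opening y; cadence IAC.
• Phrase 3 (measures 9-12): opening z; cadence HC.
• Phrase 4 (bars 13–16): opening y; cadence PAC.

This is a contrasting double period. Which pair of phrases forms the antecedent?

In a double period the first pair of phrases (ending imperfect authentic cadence) is the large antecedent and the second pair (ending perfect authentic cadence) is the large consequent; the antecedent is phrases 1 and 2.

phrases 1 and 2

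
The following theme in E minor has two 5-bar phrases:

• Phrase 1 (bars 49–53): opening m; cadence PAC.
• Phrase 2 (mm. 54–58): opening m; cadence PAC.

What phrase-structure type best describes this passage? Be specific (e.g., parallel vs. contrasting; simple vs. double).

repeated phrase

Both phrases have the same opening (m) and the same cadence (perfect authentic cadence): the second is a restatement, not a consequent, so this is a repeated phrase rather than a period.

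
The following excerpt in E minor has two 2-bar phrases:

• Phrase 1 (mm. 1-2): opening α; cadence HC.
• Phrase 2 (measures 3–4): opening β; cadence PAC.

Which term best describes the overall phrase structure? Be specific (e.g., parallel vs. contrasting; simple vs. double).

Phrase 1 ends with a half cadence (weaker) and phrase 2 with a perfect authentic cadence (stronger): antecedent + consequent = a period.
The two phrases open with different material (α / β), so the period is contrasting.

contrasting period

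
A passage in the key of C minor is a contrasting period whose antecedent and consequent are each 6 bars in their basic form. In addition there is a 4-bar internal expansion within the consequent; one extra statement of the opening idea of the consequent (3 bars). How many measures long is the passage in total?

19 measures

Basic contrasting period: 6 + 6 = 12 bars.
12 (basic form) + 4 (internal expansion) + 3 (extra statement) = 19.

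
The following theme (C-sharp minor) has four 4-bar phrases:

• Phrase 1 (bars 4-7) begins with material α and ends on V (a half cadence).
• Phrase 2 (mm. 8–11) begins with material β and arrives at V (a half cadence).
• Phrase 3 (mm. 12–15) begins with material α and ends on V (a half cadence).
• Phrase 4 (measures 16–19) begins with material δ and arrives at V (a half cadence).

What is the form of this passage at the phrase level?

phrase group

Phrase 4 ends with a half cadence, no stronger than phrase 2's half cadence, so the four phrases do not form a double period; nor do phrases 3–4 duplicate 1–2, so it is not a repeated period. With no phrase reaching a conclusive cadence, the passage is a phrase group.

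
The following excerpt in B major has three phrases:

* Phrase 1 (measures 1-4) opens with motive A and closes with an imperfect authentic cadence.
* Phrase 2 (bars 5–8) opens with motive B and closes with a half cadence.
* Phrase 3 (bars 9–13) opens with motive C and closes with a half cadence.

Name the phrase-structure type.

phrase group

The final phrase closes with a half cadence, which is not stronger than the preceding half cadence; the 3 phrases lack an overall antecedent–consequent design and so form a phrase group.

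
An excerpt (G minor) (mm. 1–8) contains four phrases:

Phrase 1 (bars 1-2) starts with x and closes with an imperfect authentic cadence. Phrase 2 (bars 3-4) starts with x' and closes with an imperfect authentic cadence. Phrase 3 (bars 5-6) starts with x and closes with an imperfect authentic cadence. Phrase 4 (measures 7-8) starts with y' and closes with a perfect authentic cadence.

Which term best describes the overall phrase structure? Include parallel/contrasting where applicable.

parallel double period

Four phrases in two halves: the first half (bars 1–4) ends with an imperfect authentic cadence, the second (measures 5–8) with a perfect authentic cadence — a large antecedent–consequent pair, i.e. a double period.
Phrase 3 begins with the same material as phrase 1, making it parallel.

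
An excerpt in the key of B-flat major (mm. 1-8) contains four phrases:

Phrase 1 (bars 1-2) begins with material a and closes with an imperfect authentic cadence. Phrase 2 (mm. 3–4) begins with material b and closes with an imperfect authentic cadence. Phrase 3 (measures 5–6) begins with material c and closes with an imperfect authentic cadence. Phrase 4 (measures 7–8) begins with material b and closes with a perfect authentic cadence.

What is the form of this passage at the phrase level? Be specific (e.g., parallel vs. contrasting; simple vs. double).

Four phrases in two halves: the first half (mm. 1–4) ends with an imperfect authentic cadence, the second (mm. 5–8) with a perfect authentic cadence — a large antecedent–consequent pair, i.e. a double period.
Phrase 3 begins with different material from phrase 1, making it contrasting.

contrasting double period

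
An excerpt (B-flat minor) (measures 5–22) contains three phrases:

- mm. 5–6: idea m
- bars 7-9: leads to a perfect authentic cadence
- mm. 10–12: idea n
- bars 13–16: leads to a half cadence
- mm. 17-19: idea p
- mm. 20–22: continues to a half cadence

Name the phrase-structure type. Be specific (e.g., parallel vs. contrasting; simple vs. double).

phrase group

The final phrase closes with a half cadence, which is not stronger than the preceding half cadence; the 3 phrases lack an overall antecedent–consequent design and so form a phrase group.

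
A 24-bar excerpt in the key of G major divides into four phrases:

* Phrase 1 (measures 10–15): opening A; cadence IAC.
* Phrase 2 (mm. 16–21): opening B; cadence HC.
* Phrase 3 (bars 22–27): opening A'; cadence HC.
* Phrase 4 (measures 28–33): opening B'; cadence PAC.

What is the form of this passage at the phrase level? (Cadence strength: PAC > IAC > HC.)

parallel double period

Four phrases in two halves: the first half (measures 10–21) ends with a half cadence, the second (bars 22–33) with a perfect authentic cadence — a large antecedent–consequent pair, i.e. a double period.
Phrase 3 begins with the same material as phrase 1, making it parallel.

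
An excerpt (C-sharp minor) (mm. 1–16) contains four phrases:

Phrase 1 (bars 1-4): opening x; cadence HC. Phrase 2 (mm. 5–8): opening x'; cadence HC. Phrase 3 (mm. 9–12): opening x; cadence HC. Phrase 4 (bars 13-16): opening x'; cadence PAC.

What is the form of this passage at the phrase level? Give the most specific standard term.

Four phrases in two halves: the first half (mm. 1–8) ends with a half cadence, the second (mm. 9–16) with a perfect authentic cadence — a large antecedent–consequent pair, i.e. a double period.
Phrase 3 begins with the same material as phrase 1, making it parallel.

parallel double period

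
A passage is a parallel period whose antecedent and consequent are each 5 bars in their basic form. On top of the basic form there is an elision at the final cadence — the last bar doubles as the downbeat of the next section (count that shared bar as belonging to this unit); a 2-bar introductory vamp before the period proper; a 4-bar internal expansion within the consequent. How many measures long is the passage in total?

Basic parallel period: 5 + 5 = 10 bars.
10 (basic form) + 2 (introduction) + 4 (internal expansion) = 16.
The elision shares a bar with the next section but does not change this unit's count.

16 measures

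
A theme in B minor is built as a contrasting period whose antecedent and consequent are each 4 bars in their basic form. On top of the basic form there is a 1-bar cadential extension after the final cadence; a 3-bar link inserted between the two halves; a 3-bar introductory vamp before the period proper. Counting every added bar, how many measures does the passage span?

Basic contrasting period: 4 + 4 = 8 bars.
8 (basic form) + 1 (cadential extension) + 3 (link) + 3 (introduction) = 15.

15 measures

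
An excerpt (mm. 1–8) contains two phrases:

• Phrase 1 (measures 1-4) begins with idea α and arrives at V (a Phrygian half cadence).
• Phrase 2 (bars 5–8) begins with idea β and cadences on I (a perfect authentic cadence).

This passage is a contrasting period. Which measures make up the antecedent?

measures 1–4

The antecedent is the phrase ending with the weaker cadence (Phrygian half cadence, phrase 1) and the consequent the one ending more conclusively (perfect authentic cadence, phrase 2); the antecedent is mm. 1–4.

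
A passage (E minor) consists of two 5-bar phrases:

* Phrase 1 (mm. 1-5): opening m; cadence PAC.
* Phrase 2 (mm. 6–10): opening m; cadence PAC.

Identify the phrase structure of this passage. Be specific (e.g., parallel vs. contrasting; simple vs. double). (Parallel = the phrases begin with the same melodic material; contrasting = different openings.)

Both phrases have the same opening (m) and the same cadence (perfect authentic cadence): the second is a restatement, not a consequent, so this is a repeated phrase rather than a period.

repeated phrase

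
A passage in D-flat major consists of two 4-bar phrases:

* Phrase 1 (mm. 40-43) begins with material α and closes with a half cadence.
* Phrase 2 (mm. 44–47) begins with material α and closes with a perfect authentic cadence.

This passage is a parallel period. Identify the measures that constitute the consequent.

measures 44–47

The antecedent is the phrase ending with the weaker cadence (half cadence, phrase 1) and the consequent the one ending more conclusively (perfect authentic cadence, phrase 2); the consequent is bars 44–47.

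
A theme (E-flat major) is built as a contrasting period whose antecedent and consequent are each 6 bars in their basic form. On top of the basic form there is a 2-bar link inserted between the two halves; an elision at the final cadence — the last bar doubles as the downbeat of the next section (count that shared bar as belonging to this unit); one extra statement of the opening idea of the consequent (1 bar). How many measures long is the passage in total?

15 measures

Basic contrasting period: 6 + 6 = 12 bars.
12 (basic form) + 2 (link) + 1 (extra statement) = 15.
The elision shares a bar with the next section but does not change this unit's count.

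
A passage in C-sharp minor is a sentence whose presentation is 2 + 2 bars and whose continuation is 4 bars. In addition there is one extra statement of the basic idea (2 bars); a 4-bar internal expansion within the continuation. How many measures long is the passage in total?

14 measures

Basic sentence: 2 + 2 + 4 = 8 bars.
8 (basic form) + 2 (extra statement) + 4 (internal expansion) = 14.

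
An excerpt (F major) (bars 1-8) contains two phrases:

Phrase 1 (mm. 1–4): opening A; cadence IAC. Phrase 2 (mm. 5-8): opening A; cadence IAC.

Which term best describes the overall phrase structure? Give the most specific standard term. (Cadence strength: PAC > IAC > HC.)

repeated phrase

Both phrases have the same opening (A) and the same cadence (imperfect authentic cadence): the second is a restatement, not a consequent, so this is a repeated phrase rather than a period.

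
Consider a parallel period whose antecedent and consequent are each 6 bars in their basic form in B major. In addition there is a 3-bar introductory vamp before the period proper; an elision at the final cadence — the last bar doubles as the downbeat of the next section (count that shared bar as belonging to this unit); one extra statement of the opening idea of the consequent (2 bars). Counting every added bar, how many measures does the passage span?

17 measures

Basic parallel period: 6 + 6 = 12 bars.
12 (basic form) + 3 (introduction) + 2 (extra statement) = 17.
The elision shares a bar with the next section but does not change this unit's count.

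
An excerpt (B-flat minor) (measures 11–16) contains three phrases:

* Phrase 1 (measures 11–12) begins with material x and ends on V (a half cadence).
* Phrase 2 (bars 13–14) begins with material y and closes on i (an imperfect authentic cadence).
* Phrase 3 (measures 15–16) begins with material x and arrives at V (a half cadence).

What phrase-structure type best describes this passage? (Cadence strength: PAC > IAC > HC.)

The final phrase closes with a half cadence, which is not stronger than the preceding imperfect authentic cadence; the 3 phrases lack an overall antecedent–consequent design and so form a phrase group.

phrase group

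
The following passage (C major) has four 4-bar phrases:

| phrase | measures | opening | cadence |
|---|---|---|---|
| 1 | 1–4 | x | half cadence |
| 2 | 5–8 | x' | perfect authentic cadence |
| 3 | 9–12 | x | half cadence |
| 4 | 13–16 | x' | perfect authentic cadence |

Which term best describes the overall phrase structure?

The cadence pattern HC–PAC–HC–PAC is weak–strong twice, and phrases 3–4 restate phrases 1–2: a period heard twice, not a double period (which would end weakly at phrase 2).

repeated period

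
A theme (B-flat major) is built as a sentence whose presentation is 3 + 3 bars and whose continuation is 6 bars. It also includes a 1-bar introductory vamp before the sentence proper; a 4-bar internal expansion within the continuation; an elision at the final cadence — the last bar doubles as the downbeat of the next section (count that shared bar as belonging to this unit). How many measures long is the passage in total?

17 measures

Basic sentence: 3 + 3 + 6 = 12 bars.
12 (basic form) + 1 (introduction) + 4 (internal expansion) = 17.
The elision shares a bar with the next section but does not change this unit's count.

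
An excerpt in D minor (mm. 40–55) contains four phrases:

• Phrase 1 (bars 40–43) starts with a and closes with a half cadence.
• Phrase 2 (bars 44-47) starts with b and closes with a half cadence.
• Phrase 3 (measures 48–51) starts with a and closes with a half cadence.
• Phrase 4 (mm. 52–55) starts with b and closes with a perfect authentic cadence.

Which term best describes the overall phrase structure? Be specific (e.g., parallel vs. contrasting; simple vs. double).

parallel double period

Four phrases in two halves: the first half (mm. 40–47) ends with a half cadence, the second (mm. 48–55) with a perfect authentic cadence — a large antecedent–consequent pair, i.e. a double period.
Phrase 3 begins with the same material as phrase 1, making it parallel.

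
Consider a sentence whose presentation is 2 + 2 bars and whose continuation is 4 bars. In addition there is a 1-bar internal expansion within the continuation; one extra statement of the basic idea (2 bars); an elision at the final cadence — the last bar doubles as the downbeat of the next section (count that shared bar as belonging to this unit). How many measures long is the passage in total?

11 measures

Basic sentence: 2 + 2 + 4 = 8 bars.
8 (basic form) + 1 (internal expansion) + 2 (extra statement) = 11.
The elision shares a bar with the next section but does not change this unit's count.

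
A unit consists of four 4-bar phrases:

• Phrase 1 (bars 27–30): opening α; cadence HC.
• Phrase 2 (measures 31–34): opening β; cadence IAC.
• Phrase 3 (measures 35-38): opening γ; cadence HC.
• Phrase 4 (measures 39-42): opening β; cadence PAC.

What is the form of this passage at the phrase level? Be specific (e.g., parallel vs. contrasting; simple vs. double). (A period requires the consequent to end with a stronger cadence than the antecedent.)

Four phrases in two halves: the first half (bars 27-34) ends with an imperfect authentic cadence, the second (measures 35–42) with a perfect authentic cadence — a large antecedent–consequent pair, i.e. a double period.
Phrase 3 begins with different material from phrase 1, making it contrasting.

contrasting double period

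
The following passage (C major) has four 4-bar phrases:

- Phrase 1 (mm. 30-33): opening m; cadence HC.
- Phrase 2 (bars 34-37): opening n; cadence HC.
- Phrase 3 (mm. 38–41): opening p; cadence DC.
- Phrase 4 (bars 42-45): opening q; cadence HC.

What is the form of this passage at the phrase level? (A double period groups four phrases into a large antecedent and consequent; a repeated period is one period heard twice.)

phrase group

Phrase 4 ends with a half cadence, no stronger than phrase 2's half cadence, so the four phrases do not form a double period; nor do phrases 3–4 duplicate 1–2, so it is not a repeated period. With no phrase reaching a conclusive cadence, the passage is a phrase group.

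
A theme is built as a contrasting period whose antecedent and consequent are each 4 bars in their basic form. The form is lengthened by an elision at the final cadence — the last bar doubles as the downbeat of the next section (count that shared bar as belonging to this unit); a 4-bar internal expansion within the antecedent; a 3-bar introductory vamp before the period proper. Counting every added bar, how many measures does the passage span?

Basic contrasting period: 4 + 4 = 8 bars.
8 (basic form) + 4 (internal expansion) + 3 (introduction) = 15.
The elision shares a bar with the next section but does not change this unit's count.

15 measures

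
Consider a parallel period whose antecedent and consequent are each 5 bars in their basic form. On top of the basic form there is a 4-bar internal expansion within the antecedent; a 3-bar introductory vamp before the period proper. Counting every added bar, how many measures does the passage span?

17 measures

Basic parallel period: 5 + 5 = 10 bars.
10 (basic form) + 4 (internal expansion) + 3 (introduction) = 17.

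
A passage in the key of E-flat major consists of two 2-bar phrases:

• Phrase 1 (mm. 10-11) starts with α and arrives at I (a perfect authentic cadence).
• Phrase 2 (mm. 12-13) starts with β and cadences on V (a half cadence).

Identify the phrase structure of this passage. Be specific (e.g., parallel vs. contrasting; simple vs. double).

phrase group

The second phrase closes with a half cadence, which is not stronger than the first phrase's perfect authentic cadence; without a weak→strong cadential pair there is no antecedent–consequent relationship, so this is a phrase group rather than a period.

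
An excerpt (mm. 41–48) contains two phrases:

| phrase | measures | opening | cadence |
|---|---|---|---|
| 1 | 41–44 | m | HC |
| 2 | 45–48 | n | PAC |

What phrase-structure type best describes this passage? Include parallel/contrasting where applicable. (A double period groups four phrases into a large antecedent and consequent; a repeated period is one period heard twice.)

contrasting period

Phrase 1 ends with a half cadence (weaker) and phrase 2 with a perfect authentic cadence (stronger): antecedent + consequent = a period.
The two phrases open with different material (m / n), so the period is contrasting.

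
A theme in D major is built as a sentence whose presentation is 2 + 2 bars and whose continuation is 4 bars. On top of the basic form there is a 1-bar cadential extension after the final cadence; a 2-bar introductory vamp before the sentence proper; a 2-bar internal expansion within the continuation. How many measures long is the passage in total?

Basic sentence: 2 + 2 + 4 = 8 bars.
8 (basic form) + 1 (cadential extension) + 2 (introduction) + 2 (internal expansion) = 13.

13 measures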